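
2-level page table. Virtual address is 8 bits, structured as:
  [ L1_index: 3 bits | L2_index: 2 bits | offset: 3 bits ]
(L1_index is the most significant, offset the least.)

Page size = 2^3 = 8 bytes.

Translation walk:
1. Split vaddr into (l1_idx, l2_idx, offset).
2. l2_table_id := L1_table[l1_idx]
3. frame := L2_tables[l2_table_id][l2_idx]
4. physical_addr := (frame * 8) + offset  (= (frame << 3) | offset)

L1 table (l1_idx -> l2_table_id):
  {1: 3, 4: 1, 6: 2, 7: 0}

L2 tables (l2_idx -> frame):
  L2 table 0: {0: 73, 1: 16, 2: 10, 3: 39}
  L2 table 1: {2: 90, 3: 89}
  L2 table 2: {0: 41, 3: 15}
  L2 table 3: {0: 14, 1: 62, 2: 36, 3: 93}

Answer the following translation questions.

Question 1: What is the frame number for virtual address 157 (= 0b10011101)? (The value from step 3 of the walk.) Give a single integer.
vaddr = 157: l1_idx=4, l2_idx=3
L1[4] = 1; L2[1][3] = 89

Answer: 89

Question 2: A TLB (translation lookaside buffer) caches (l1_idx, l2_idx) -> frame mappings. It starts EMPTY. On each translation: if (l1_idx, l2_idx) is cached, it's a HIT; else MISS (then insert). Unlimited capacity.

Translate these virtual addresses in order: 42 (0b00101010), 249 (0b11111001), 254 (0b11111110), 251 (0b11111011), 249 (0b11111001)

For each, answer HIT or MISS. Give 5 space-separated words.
Answer: MISS MISS HIT HIT HIT

Derivation:
vaddr=42: (1,1) not in TLB -> MISS, insert
vaddr=249: (7,3) not in TLB -> MISS, insert
vaddr=254: (7,3) in TLB -> HIT
vaddr=251: (7,3) in TLB -> HIT
vaddr=249: (7,3) in TLB -> HIT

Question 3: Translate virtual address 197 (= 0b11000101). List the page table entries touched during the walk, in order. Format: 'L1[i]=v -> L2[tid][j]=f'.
vaddr = 197 = 0b11000101
Split: l1_idx=6, l2_idx=0, offset=5

Answer: L1[6]=2 -> L2[2][0]=41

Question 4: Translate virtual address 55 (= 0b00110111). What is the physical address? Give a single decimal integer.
vaddr = 55 = 0b00110111
Split: l1_idx=1, l2_idx=2, offset=7
L1[1] = 3
L2[3][2] = 36
paddr = 36 * 8 + 7 = 295

Answer: 295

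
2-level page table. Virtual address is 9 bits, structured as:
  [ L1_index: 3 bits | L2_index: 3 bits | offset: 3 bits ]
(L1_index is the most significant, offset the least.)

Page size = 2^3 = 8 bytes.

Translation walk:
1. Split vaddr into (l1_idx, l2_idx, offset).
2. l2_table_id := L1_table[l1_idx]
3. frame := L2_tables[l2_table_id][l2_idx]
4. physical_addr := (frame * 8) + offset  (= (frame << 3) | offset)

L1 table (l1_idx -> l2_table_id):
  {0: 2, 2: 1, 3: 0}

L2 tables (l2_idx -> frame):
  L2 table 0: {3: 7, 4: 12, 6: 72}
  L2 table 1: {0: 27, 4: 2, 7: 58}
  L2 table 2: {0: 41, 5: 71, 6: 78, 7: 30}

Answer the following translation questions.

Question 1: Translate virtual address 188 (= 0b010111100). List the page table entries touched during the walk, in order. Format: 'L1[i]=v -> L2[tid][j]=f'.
vaddr = 188 = 0b010111100
Split: l1_idx=2, l2_idx=7, offset=4

Answer: L1[2]=1 -> L2[1][7]=58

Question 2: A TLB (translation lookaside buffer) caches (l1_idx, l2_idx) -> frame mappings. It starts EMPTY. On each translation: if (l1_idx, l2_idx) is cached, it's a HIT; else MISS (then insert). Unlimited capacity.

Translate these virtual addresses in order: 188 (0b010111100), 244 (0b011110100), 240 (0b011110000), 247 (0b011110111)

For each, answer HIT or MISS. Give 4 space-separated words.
vaddr=188: (2,7) not in TLB -> MISS, insert
vaddr=244: (3,6) not in TLB -> MISS, insert
vaddr=240: (3,6) in TLB -> HIT
vaddr=247: (3,6) in TLB -> HIT

Answer: MISS MISS HIT HIT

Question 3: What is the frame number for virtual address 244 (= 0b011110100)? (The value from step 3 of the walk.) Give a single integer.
Answer: 72

Derivation:
vaddr = 244: l1_idx=3, l2_idx=6
L1[3] = 0; L2[0][6] = 72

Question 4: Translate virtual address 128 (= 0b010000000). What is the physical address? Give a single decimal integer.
vaddr = 128 = 0b010000000
Split: l1_idx=2, l2_idx=0, offset=0
L1[2] = 1
L2[1][0] = 27
paddr = 27 * 8 + 0 = 216

Answer: 216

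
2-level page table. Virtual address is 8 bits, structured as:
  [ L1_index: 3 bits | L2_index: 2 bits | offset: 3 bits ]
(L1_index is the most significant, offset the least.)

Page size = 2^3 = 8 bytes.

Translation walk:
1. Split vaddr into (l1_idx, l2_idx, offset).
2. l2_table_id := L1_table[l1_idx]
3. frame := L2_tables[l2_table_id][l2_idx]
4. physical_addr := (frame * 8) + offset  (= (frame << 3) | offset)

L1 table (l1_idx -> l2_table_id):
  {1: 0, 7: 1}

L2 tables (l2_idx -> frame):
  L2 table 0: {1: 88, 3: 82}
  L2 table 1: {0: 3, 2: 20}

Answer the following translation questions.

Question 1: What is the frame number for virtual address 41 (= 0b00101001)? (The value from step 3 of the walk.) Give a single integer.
vaddr = 41: l1_idx=1, l2_idx=1
L1[1] = 0; L2[0][1] = 88

Answer: 88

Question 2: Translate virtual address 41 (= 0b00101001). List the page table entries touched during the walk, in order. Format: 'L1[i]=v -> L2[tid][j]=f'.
vaddr = 41 = 0b00101001
Split: l1_idx=1, l2_idx=1, offset=1

Answer: L1[1]=0 -> L2[0][1]=88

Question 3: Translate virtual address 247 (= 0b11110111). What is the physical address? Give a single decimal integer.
Answer: 167

Derivation:
vaddr = 247 = 0b11110111
Split: l1_idx=7, l2_idx=2, offset=7
L1[7] = 1
L2[1][2] = 20
paddr = 20 * 8 + 7 = 167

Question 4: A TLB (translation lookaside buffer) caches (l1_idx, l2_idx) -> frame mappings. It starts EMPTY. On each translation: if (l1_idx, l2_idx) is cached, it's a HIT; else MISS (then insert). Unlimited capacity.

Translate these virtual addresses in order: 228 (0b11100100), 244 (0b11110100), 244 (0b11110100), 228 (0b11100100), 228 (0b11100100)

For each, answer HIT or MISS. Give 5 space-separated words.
vaddr=228: (7,0) not in TLB -> MISS, insert
vaddr=244: (7,2) not in TLB -> MISS, insert
vaddr=244: (7,2) in TLB -> HIT
vaddr=228: (7,0) in TLB -> HIT
vaddr=228: (7,0) in TLB -> HIT

Answer: MISS MISS HIT HIT HIT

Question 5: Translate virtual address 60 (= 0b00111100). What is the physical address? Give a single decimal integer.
Answer: 660

Derivation:
vaddr = 60 = 0b00111100
Split: l1_idx=1, l2_idx=3, offset=4
L1[1] = 0
L2[0][3] = 82
paddr = 82 * 8 + 4 = 660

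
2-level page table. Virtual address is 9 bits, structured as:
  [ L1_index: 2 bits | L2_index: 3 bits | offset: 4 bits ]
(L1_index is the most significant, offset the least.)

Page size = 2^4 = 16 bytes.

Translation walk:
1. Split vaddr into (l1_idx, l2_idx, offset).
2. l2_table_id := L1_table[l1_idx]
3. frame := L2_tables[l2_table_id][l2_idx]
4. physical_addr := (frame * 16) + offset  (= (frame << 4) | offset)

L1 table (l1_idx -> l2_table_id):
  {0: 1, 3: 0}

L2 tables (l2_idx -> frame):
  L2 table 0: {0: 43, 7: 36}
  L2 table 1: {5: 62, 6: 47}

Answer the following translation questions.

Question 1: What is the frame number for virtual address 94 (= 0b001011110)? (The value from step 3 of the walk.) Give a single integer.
Answer: 62

Derivation:
vaddr = 94: l1_idx=0, l2_idx=5
L1[0] = 1; L2[1][5] = 62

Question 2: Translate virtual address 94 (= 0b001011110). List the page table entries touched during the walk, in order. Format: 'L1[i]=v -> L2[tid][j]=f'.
vaddr = 94 = 0b001011110
Split: l1_idx=0, l2_idx=5, offset=14

Answer: L1[0]=1 -> L2[1][5]=62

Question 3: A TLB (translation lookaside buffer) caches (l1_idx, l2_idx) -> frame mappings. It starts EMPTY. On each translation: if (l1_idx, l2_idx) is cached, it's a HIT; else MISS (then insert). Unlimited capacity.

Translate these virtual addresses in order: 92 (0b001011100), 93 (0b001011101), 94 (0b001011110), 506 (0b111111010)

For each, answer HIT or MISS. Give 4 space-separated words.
Answer: MISS HIT HIT MISS

Derivation:
vaddr=92: (0,5) not in TLB -> MISS, insert
vaddr=93: (0,5) in TLB -> HIT
vaddr=94: (0,5) in TLB -> HIT
vaddr=506: (3,7) not in TLB -> MISS, insert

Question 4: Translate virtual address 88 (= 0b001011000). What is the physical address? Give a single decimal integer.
vaddr = 88 = 0b001011000
Split: l1_idx=0, l2_idx=5, offset=8
L1[0] = 1
L2[1][5] = 62
paddr = 62 * 16 + 8 = 1000

Answer: 1000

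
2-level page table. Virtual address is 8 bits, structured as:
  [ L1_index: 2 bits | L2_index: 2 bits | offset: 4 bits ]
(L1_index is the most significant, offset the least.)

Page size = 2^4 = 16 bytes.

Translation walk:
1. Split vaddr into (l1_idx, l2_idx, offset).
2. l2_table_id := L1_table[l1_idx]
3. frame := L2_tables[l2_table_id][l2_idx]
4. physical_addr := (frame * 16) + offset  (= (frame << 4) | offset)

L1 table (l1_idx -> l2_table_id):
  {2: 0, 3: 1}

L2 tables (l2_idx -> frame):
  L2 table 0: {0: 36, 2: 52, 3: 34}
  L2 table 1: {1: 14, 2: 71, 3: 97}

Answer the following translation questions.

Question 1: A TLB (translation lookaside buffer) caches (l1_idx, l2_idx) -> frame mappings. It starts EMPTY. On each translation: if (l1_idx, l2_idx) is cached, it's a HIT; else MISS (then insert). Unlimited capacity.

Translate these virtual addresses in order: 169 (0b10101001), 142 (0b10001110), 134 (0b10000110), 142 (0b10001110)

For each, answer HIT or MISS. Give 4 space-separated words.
vaddr=169: (2,2) not in TLB -> MISS, insert
vaddr=142: (2,0) not in TLB -> MISS, insert
vaddr=134: (2,0) in TLB -> HIT
vaddr=142: (2,0) in TLB -> HIT

Answer: MISS MISS HIT HIT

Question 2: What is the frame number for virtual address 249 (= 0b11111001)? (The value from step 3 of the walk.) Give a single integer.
Answer: 97

Derivation:
vaddr = 249: l1_idx=3, l2_idx=3
L1[3] = 1; L2[1][3] = 97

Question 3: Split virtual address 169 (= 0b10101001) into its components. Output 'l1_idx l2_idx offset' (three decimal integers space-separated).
vaddr = 169 = 0b10101001
  top 2 bits -> l1_idx = 2
  next 2 bits -> l2_idx = 2
  bottom 4 bits -> offset = 9

Answer: 2 2 9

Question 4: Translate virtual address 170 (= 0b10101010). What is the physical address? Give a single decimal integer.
Answer: 842

Derivation:
vaddr = 170 = 0b10101010
Split: l1_idx=2, l2_idx=2, offset=10
L1[2] = 0
L2[0][2] = 52
paddr = 52 * 16 + 10 = 842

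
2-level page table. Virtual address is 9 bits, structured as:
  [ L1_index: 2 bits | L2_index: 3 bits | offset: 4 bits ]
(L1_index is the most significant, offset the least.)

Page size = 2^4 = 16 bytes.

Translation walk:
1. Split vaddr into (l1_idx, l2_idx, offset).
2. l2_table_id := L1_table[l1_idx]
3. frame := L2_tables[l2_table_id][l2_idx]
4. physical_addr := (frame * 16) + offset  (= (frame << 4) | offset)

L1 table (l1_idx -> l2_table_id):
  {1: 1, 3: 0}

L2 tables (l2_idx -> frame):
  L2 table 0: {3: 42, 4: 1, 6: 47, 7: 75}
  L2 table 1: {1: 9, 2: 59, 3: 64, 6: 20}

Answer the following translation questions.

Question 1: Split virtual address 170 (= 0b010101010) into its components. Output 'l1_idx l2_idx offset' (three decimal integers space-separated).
vaddr = 170 = 0b010101010
  top 2 bits -> l1_idx = 1
  next 3 bits -> l2_idx = 2
  bottom 4 bits -> offset = 10

Answer: 1 2 10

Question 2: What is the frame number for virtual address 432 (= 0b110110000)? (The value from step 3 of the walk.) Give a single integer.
vaddr = 432: l1_idx=3, l2_idx=3
L1[3] = 0; L2[0][3] = 42

Answer: 42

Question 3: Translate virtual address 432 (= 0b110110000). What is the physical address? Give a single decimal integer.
vaddr = 432 = 0b110110000
Split: l1_idx=3, l2_idx=3, offset=0
L1[3] = 0
L2[0][3] = 42
paddr = 42 * 16 + 0 = 672

Answer: 672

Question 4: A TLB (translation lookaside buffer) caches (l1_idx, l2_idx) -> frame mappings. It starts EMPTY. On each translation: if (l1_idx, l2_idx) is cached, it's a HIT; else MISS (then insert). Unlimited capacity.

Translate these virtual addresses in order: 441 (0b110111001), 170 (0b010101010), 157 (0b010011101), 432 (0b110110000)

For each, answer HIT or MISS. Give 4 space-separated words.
Answer: MISS MISS MISS HIT

Derivation:
vaddr=441: (3,3) not in TLB -> MISS, insert
vaddr=170: (1,2) not in TLB -> MISS, insert
vaddr=157: (1,1) not in TLB -> MISS, insert
vaddr=432: (3,3) in TLB -> HIT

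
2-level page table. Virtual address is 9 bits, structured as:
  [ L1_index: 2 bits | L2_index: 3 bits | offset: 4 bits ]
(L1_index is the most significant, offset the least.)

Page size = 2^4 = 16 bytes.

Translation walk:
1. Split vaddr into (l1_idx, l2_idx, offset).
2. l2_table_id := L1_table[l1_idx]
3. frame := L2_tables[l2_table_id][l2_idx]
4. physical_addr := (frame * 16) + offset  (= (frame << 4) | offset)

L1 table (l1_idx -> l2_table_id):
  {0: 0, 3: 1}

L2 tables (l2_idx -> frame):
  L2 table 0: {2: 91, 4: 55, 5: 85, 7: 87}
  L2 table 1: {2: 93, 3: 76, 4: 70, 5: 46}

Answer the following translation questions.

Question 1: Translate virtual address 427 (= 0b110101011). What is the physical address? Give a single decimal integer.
Answer: 1499

Derivation:
vaddr = 427 = 0b110101011
Split: l1_idx=3, l2_idx=2, offset=11
L1[3] = 1
L2[1][2] = 93
paddr = 93 * 16 + 11 = 1499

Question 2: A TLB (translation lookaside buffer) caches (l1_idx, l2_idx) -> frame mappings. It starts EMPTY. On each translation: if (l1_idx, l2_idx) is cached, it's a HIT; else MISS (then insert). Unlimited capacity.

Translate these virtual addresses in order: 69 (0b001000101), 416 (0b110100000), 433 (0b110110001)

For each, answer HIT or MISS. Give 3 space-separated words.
vaddr=69: (0,4) not in TLB -> MISS, insert
vaddr=416: (3,2) not in TLB -> MISS, insert
vaddr=433: (3,3) not in TLB -> MISS, insert

Answer: MISS MISS MISS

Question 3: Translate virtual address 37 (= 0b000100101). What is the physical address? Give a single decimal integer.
vaddr = 37 = 0b000100101
Split: l1_idx=0, l2_idx=2, offset=5
L1[0] = 0
L2[0][2] = 91
paddr = 91 * 16 + 5 = 1461

Answer: 1461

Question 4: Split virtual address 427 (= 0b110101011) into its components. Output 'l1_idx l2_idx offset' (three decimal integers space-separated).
vaddr = 427 = 0b110101011
  top 2 bits -> l1_idx = 3
  next 3 bits -> l2_idx = 2
  bottom 4 bits -> offset = 11

Answer: 3 2 11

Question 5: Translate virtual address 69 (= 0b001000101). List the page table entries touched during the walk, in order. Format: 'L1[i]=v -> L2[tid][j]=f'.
vaddr = 69 = 0b001000101
Split: l1_idx=0, l2_idx=4, offset=5

Answer: L1[0]=0 -> L2[0][4]=55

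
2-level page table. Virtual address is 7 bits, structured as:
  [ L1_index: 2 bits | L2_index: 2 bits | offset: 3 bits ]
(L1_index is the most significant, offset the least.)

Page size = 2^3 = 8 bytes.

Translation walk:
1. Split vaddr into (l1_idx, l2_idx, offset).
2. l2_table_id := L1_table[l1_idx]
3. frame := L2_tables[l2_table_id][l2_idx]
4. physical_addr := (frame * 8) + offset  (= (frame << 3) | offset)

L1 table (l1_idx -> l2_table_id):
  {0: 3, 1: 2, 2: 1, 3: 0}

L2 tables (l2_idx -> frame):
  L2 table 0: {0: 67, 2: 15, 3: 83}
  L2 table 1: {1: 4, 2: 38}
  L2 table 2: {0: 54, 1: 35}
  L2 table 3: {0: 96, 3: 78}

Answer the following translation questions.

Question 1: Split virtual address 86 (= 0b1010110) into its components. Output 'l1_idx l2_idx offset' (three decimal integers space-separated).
vaddr = 86 = 0b1010110
  top 2 bits -> l1_idx = 2
  next 2 bits -> l2_idx = 2
  bottom 3 bits -> offset = 6

Answer: 2 2 6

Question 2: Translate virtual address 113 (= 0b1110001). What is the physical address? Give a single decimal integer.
vaddr = 113 = 0b1110001
Split: l1_idx=3, l2_idx=2, offset=1
L1[3] = 0
L2[0][2] = 15
paddr = 15 * 8 + 1 = 121

Answer: 121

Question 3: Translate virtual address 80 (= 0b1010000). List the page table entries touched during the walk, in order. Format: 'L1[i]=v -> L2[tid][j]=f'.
Answer: L1[2]=1 -> L2[1][2]=38

Derivation:
vaddr = 80 = 0b1010000
Split: l1_idx=2, l2_idx=2, offset=0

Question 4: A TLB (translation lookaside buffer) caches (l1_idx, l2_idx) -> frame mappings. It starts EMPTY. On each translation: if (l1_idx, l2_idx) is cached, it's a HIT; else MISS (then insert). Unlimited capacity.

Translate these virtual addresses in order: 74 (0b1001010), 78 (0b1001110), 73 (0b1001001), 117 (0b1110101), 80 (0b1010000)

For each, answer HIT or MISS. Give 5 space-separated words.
vaddr=74: (2,1) not in TLB -> MISS, insert
vaddr=78: (2,1) in TLB -> HIT
vaddr=73: (2,1) in TLB -> HIT
vaddr=117: (3,2) not in TLB -> MISS, insert
vaddr=80: (2,2) not in TLB -> MISS, insert

Answer: MISS HIT HIT MISS MISS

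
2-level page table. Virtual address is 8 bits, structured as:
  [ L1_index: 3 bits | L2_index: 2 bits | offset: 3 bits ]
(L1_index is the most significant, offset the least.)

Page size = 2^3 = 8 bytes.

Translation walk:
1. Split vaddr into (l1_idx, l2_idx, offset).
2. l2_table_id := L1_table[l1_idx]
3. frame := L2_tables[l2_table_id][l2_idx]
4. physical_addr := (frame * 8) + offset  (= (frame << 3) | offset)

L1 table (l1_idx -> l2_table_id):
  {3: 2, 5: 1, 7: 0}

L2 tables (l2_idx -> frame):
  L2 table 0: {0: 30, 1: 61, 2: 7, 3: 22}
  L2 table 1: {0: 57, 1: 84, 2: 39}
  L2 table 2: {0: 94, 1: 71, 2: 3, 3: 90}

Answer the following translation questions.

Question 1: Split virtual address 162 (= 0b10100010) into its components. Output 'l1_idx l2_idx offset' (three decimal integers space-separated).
Answer: 5 0 2

Derivation:
vaddr = 162 = 0b10100010
  top 3 bits -> l1_idx = 5
  next 2 bits -> l2_idx = 0
  bottom 3 bits -> offset = 2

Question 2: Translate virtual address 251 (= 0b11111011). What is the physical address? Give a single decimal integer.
Answer: 179

Derivation:
vaddr = 251 = 0b11111011
Split: l1_idx=7, l2_idx=3, offset=3
L1[7] = 0
L2[0][3] = 22
paddr = 22 * 8 + 3 = 179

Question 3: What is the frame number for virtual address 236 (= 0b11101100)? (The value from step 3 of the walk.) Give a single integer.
Answer: 61

Derivation:
vaddr = 236: l1_idx=7, l2_idx=1
L1[7] = 0; L2[0][1] = 61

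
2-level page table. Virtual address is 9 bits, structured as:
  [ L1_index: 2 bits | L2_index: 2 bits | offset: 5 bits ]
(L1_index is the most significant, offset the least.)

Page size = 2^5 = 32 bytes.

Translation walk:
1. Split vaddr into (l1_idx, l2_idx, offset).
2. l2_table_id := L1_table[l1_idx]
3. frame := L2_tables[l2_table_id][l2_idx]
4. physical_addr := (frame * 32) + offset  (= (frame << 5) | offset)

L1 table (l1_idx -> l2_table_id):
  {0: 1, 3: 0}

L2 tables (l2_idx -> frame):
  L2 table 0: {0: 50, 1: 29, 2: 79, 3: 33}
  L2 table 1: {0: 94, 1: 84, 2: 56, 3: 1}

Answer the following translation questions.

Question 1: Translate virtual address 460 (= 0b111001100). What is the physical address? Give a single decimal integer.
Answer: 2540

Derivation:
vaddr = 460 = 0b111001100
Split: l1_idx=3, l2_idx=2, offset=12
L1[3] = 0
L2[0][2] = 79
paddr = 79 * 32 + 12 = 2540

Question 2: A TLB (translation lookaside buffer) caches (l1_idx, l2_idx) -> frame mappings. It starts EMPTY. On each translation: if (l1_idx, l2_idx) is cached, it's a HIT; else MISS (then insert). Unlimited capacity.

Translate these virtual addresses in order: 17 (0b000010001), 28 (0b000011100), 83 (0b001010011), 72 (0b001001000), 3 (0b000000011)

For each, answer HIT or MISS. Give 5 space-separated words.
Answer: MISS HIT MISS HIT HIT

Derivation:
vaddr=17: (0,0) not in TLB -> MISS, insert
vaddr=28: (0,0) in TLB -> HIT
vaddr=83: (0,2) not in TLB -> MISS, insert
vaddr=72: (0,2) in TLB -> HIT
vaddr=3: (0,0) in TLB -> HIT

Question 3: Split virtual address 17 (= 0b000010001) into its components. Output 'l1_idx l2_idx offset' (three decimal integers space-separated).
Answer: 0 0 17

Derivation:
vaddr = 17 = 0b000010001
  top 2 bits -> l1_idx = 0
  next 2 bits -> l2_idx = 0
  bottom 5 bits -> offset = 17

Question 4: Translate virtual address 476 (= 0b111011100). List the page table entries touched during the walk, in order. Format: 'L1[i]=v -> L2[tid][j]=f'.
Answer: L1[3]=0 -> L2[0][2]=79

Derivation:
vaddr = 476 = 0b111011100
Split: l1_idx=3, l2_idx=2, offset=28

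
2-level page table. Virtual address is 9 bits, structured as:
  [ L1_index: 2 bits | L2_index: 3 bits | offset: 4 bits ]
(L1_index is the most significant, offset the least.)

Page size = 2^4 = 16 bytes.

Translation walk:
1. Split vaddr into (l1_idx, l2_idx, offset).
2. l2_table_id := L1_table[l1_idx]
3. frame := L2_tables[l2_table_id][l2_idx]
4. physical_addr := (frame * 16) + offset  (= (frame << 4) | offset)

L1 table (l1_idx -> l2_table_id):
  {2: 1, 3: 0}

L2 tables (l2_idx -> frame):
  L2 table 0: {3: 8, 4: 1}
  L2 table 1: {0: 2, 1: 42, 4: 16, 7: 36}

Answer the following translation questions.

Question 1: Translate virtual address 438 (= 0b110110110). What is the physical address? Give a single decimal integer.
Answer: 134

Derivation:
vaddr = 438 = 0b110110110
Split: l1_idx=3, l2_idx=3, offset=6
L1[3] = 0
L2[0][3] = 8
paddr = 8 * 16 + 6 = 134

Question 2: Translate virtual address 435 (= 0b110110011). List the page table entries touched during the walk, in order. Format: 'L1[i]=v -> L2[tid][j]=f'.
Answer: L1[3]=0 -> L2[0][3]=8

Derivation:
vaddr = 435 = 0b110110011
Split: l1_idx=3, l2_idx=3, offset=3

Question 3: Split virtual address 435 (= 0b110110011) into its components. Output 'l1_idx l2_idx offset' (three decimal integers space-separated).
vaddr = 435 = 0b110110011
  top 2 bits -> l1_idx = 3
  next 3 bits -> l2_idx = 3
  bottom 4 bits -> offset = 3

Answer: 3 3 3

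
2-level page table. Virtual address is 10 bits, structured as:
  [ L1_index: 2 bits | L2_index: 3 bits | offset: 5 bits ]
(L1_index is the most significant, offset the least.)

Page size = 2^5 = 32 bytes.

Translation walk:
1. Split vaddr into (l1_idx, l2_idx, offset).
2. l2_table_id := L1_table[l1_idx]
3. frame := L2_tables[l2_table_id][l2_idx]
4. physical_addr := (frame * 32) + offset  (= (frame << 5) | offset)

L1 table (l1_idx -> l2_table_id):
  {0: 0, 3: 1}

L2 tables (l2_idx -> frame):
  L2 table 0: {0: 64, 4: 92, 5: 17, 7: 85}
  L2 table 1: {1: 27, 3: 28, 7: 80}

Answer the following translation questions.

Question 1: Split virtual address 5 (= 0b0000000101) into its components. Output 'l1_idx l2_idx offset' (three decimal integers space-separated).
Answer: 0 0 5

Derivation:
vaddr = 5 = 0b0000000101
  top 2 bits -> l1_idx = 0
  next 3 bits -> l2_idx = 0
  bottom 5 bits -> offset = 5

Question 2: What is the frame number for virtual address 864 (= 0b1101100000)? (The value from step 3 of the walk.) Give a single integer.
Answer: 28

Derivation:
vaddr = 864: l1_idx=3, l2_idx=3
L1[3] = 1; L2[1][3] = 28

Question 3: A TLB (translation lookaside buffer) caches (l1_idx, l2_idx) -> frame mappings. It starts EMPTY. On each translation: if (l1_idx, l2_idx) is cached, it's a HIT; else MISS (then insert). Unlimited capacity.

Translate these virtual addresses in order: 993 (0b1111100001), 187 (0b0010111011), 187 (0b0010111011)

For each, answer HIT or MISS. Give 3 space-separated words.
vaddr=993: (3,7) not in TLB -> MISS, insert
vaddr=187: (0,5) not in TLB -> MISS, insert
vaddr=187: (0,5) in TLB -> HIT

Answer: MISS MISS HIT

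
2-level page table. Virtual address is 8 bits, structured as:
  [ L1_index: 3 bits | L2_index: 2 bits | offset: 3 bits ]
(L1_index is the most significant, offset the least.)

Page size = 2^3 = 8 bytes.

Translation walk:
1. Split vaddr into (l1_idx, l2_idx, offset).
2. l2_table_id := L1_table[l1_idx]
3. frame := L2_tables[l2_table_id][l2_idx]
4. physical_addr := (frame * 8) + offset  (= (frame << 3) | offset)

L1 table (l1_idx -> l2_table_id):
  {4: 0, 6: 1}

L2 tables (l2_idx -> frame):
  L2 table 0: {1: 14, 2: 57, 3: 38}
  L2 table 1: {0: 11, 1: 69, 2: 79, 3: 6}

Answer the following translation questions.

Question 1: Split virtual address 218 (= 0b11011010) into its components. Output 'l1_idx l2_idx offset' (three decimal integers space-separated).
vaddr = 218 = 0b11011010
  top 3 bits -> l1_idx = 6
  next 2 bits -> l2_idx = 3
  bottom 3 bits -> offset = 2

Answer: 6 3 2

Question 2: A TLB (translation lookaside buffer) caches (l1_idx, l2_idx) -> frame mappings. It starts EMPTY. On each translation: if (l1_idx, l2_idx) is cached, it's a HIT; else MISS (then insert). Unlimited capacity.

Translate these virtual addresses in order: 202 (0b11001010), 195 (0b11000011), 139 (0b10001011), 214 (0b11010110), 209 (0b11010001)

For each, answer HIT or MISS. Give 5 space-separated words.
Answer: MISS MISS MISS MISS HIT

Derivation:
vaddr=202: (6,1) not in TLB -> MISS, insert
vaddr=195: (6,0) not in TLB -> MISS, insert
vaddr=139: (4,1) not in TLB -> MISS, insert
vaddr=214: (6,2) not in TLB -> MISS, insert
vaddr=209: (6,2) in TLB -> HIT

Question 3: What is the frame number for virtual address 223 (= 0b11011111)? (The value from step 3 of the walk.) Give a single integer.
vaddr = 223: l1_idx=6, l2_idx=3
L1[6] = 1; L2[1][3] = 6

Answer: 6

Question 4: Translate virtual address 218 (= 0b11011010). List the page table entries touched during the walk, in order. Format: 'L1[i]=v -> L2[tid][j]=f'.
Answer: L1[6]=1 -> L2[1][3]=6

Derivation:
vaddr = 218 = 0b11011010
Split: l1_idx=6, l2_idx=3, offset=2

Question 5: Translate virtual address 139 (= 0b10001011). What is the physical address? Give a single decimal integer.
Answer: 115

Derivation:
vaddr = 139 = 0b10001011
Split: l1_idx=4, l2_idx=1, offset=3
L1[4] = 0
L2[0][1] = 14
paddr = 14 * 8 + 3 = 115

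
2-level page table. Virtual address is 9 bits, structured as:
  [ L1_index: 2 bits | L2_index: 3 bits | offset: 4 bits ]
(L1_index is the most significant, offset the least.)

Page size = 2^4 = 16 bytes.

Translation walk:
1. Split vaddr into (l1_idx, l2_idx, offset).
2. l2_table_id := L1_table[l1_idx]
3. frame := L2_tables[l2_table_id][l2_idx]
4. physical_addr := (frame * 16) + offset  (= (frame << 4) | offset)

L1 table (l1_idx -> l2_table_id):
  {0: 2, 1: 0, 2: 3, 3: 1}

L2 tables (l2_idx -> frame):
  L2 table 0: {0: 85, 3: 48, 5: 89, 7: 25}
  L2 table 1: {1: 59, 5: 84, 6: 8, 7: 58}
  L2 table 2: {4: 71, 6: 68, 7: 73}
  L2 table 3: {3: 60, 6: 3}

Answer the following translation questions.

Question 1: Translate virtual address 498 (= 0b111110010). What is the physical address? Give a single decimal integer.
Answer: 930

Derivation:
vaddr = 498 = 0b111110010
Split: l1_idx=3, l2_idx=7, offset=2
L1[3] = 1
L2[1][7] = 58
paddr = 58 * 16 + 2 = 930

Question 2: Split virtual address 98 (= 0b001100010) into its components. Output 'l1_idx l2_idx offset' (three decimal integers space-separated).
vaddr = 98 = 0b001100010
  top 2 bits -> l1_idx = 0
  next 3 bits -> l2_idx = 6
  bottom 4 bits -> offset = 2

Answer: 0 6 2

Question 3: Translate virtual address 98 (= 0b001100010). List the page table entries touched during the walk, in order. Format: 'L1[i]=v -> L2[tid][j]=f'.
vaddr = 98 = 0b001100010
Split: l1_idx=0, l2_idx=6, offset=2

Answer: L1[0]=2 -> L2[2][6]=68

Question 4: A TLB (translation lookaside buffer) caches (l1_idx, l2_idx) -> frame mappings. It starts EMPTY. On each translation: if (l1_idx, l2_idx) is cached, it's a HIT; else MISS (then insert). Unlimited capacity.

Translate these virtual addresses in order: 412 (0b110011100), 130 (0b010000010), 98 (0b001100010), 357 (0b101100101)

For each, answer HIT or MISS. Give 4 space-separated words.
vaddr=412: (3,1) not in TLB -> MISS, insert
vaddr=130: (1,0) not in TLB -> MISS, insert
vaddr=98: (0,6) not in TLB -> MISS, insert
vaddr=357: (2,6) not in TLB -> MISS, insert

Answer: MISS MISS MISS MISS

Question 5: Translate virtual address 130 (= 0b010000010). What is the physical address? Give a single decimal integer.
vaddr = 130 = 0b010000010
Split: l1_idx=1, l2_idx=0, offset=2
L1[1] = 0
L2[0][0] = 85
paddr = 85 * 16 + 2 = 1362

Answer: 1362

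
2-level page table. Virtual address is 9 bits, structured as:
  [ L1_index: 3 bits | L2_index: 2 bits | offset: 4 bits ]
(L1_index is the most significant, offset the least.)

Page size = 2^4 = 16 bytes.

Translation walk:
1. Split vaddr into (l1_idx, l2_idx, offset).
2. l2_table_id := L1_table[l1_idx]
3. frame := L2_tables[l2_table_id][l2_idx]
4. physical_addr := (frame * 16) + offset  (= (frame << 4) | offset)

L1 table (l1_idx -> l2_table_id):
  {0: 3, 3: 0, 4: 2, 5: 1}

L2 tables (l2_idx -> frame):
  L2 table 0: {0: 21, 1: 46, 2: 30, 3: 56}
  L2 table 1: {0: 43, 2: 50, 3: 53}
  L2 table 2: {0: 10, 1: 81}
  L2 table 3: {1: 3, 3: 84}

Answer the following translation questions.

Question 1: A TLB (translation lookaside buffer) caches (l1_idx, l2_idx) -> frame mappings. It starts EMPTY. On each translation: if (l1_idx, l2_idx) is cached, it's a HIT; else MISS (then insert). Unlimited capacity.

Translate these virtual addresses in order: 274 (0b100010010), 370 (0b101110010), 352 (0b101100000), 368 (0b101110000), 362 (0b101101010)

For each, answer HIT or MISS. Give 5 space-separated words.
vaddr=274: (4,1) not in TLB -> MISS, insert
vaddr=370: (5,3) not in TLB -> MISS, insert
vaddr=352: (5,2) not in TLB -> MISS, insert
vaddr=368: (5,3) in TLB -> HIT
vaddr=362: (5,2) in TLB -> HIT

Answer: MISS MISS MISS HIT HIT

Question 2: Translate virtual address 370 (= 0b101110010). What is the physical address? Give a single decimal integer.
vaddr = 370 = 0b101110010
Split: l1_idx=5, l2_idx=3, offset=2
L1[5] = 1
L2[1][3] = 53
paddr = 53 * 16 + 2 = 850

Answer: 850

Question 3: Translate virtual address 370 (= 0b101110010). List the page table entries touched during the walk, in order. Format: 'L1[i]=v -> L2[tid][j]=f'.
Answer: L1[5]=1 -> L2[1][3]=53

Derivation:
vaddr = 370 = 0b101110010
Split: l1_idx=5, l2_idx=3, offset=2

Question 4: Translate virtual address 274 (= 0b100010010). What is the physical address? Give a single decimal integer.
Answer: 1298

Derivation:
vaddr = 274 = 0b100010010
Split: l1_idx=4, l2_idx=1, offset=2
L1[4] = 2
L2[2][1] = 81
paddr = 81 * 16 + 2 = 1298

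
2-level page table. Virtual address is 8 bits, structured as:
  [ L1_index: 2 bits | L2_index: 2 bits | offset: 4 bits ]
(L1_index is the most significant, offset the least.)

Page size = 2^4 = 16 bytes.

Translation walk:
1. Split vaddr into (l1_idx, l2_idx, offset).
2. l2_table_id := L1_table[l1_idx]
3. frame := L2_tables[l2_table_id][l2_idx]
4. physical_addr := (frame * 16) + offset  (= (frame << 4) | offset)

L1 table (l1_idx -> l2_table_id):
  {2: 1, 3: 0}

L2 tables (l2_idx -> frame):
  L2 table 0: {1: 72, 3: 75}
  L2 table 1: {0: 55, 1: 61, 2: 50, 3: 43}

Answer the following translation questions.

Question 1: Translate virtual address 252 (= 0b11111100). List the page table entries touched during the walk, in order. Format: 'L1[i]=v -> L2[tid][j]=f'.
Answer: L1[3]=0 -> L2[0][3]=75

Derivation:
vaddr = 252 = 0b11111100
Split: l1_idx=3, l2_idx=3, offset=12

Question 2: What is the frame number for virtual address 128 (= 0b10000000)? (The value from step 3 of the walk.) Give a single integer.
Answer: 55

Derivation:
vaddr = 128: l1_idx=2, l2_idx=0
L1[2] = 1; L2[1][0] = 55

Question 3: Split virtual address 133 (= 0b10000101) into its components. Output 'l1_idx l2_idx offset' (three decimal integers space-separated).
Answer: 2 0 5

Derivation:
vaddr = 133 = 0b10000101
  top 2 bits -> l1_idx = 2
  next 2 bits -> l2_idx = 0
  bottom 4 bits -> offset = 5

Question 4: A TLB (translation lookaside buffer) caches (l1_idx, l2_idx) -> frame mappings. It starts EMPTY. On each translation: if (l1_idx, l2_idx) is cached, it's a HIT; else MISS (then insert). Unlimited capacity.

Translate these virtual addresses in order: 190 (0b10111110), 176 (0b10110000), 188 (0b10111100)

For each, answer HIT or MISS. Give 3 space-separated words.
Answer: MISS HIT HIT

Derivation:
vaddr=190: (2,3) not in TLB -> MISS, insert
vaddr=176: (2,3) in TLB -> HIT
vaddr=188: (2,3) in TLB -> HIT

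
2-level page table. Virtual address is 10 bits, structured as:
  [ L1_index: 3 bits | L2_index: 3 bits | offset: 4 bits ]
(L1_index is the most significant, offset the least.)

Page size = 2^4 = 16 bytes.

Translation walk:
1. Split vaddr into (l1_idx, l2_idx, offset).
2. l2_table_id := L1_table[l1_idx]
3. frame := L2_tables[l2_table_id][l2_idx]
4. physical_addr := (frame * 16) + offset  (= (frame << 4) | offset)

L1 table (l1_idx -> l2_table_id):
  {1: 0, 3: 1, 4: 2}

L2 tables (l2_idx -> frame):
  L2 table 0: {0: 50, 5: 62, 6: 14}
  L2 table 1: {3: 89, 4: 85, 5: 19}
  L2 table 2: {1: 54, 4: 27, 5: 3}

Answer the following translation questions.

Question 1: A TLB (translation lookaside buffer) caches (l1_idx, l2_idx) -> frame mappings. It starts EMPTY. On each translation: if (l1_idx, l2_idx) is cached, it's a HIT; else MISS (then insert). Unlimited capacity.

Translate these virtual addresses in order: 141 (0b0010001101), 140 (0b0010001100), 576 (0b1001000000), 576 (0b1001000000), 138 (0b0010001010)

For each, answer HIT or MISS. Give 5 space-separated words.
vaddr=141: (1,0) not in TLB -> MISS, insert
vaddr=140: (1,0) in TLB -> HIT
vaddr=576: (4,4) not in TLB -> MISS, insert
vaddr=576: (4,4) in TLB -> HIT
vaddr=138: (1,0) in TLB -> HIT

Answer: MISS HIT MISS HIT HIT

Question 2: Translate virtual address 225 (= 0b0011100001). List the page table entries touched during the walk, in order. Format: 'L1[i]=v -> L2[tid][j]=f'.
Answer: L1[1]=0 -> L2[0][6]=14

Derivation:
vaddr = 225 = 0b0011100001
Split: l1_idx=1, l2_idx=6, offset=1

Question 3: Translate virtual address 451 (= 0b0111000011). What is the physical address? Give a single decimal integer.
Answer: 1363

Derivation:
vaddr = 451 = 0b0111000011
Split: l1_idx=3, l2_idx=4, offset=3
L1[3] = 1
L2[1][4] = 85
paddr = 85 * 16 + 3 = 1363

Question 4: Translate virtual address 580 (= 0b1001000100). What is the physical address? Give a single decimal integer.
vaddr = 580 = 0b1001000100
Split: l1_idx=4, l2_idx=4, offset=4
L1[4] = 2
L2[2][4] = 27
paddr = 27 * 16 + 4 = 436

Answer: 436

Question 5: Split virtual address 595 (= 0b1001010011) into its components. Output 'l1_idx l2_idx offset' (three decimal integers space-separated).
vaddr = 595 = 0b1001010011
  top 3 bits -> l1_idx = 4
  next 3 bits -> l2_idx = 5
  bottom 4 bits -> offset = 3

Answer: 4 5 3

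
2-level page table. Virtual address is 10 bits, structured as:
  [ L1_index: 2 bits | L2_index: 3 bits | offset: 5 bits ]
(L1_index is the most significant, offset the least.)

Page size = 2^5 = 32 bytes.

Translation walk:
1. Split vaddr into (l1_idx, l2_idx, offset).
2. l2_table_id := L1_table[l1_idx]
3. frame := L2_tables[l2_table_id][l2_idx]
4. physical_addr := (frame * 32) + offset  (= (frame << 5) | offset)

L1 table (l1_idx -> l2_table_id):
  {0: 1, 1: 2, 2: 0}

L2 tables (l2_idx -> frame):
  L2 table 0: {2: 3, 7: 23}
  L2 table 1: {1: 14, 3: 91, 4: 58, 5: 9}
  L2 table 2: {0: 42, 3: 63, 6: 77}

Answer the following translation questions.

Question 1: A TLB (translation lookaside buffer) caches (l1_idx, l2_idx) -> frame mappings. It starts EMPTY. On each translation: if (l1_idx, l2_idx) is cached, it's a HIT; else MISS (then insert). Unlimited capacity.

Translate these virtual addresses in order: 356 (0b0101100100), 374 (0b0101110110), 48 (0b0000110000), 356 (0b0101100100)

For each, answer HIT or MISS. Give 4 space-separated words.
Answer: MISS HIT MISS HIT

Derivation:
vaddr=356: (1,3) not in TLB -> MISS, insert
vaddr=374: (1,3) in TLB -> HIT
vaddr=48: (0,1) not in TLB -> MISS, insert
vaddr=356: (1,3) in TLB -> HIT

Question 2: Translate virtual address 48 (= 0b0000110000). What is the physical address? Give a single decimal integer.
Answer: 464

Derivation:
vaddr = 48 = 0b0000110000
Split: l1_idx=0, l2_idx=1, offset=16
L1[0] = 1
L2[1][1] = 14
paddr = 14 * 32 + 16 = 464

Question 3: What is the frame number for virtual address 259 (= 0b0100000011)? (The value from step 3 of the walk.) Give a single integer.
Answer: 42

Derivation:
vaddr = 259: l1_idx=1, l2_idx=0
L1[1] = 2; L2[2][0] = 42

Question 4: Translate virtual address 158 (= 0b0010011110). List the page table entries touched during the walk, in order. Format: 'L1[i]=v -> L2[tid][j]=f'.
vaddr = 158 = 0b0010011110
Split: l1_idx=0, l2_idx=4, offset=30

Answer: L1[0]=1 -> L2[1][4]=58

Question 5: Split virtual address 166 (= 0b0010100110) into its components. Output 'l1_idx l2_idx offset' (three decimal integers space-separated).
vaddr = 166 = 0b0010100110
  top 2 bits -> l1_idx = 0
  next 3 bits -> l2_idx = 5
  bottom 5 bits -> offset = 6

Answer: 0 5 6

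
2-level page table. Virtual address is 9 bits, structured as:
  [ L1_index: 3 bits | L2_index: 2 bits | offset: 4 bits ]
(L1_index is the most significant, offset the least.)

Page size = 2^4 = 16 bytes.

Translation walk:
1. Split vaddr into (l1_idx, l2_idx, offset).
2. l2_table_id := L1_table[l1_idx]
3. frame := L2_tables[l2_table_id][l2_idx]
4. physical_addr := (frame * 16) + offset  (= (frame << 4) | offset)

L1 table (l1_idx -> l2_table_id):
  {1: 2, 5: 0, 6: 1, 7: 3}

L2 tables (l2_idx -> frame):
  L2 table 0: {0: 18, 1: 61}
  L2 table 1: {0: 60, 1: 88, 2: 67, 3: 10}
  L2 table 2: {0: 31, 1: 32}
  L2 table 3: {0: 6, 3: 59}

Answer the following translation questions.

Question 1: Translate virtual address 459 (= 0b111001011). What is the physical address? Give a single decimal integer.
vaddr = 459 = 0b111001011
Split: l1_idx=7, l2_idx=0, offset=11
L1[7] = 3
L2[3][0] = 6
paddr = 6 * 16 + 11 = 107

Answer: 107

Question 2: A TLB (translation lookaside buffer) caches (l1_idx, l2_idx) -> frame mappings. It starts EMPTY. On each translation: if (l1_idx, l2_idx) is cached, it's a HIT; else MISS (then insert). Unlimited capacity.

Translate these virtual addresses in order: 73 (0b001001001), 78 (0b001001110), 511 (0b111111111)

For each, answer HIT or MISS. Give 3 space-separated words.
vaddr=73: (1,0) not in TLB -> MISS, insert
vaddr=78: (1,0) in TLB -> HIT
vaddr=511: (7,3) not in TLB -> MISS, insert

Answer: MISS HIT MISS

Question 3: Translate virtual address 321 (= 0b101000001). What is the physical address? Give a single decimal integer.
vaddr = 321 = 0b101000001
Split: l1_idx=5, l2_idx=0, offset=1
L1[5] = 0
L2[0][0] = 18
paddr = 18 * 16 + 1 = 289

Answer: 289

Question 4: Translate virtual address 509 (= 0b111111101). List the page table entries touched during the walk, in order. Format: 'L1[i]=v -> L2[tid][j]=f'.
vaddr = 509 = 0b111111101
Split: l1_idx=7, l2_idx=3, offset=13

Answer: L1[7]=3 -> L2[3][3]=59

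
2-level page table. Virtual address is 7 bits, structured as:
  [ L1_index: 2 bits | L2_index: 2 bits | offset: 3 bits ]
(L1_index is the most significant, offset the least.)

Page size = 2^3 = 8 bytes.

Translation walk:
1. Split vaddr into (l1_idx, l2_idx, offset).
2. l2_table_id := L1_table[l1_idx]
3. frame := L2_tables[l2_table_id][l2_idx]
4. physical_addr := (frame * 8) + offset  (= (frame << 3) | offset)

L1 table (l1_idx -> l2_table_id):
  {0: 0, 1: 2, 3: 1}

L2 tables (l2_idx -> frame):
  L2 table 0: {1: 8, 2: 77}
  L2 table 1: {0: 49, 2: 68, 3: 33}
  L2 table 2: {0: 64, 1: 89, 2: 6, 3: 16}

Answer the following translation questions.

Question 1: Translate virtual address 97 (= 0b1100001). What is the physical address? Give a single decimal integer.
vaddr = 97 = 0b1100001
Split: l1_idx=3, l2_idx=0, offset=1
L1[3] = 1
L2[1][0] = 49
paddr = 49 * 8 + 1 = 393

Answer: 393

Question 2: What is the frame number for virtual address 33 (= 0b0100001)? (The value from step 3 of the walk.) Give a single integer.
vaddr = 33: l1_idx=1, l2_idx=0
L1[1] = 2; L2[2][0] = 64

Answer: 64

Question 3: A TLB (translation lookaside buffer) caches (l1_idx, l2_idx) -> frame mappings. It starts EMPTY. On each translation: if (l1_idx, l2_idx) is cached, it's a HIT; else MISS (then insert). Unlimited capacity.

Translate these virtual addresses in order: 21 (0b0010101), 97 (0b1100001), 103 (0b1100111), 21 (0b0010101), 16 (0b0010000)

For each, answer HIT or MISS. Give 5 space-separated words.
Answer: MISS MISS HIT HIT HIT

Derivation:
vaddr=21: (0,2) not in TLB -> MISS, insert
vaddr=97: (3,0) not in TLB -> MISS, insert
vaddr=103: (3,0) in TLB -> HIT
vaddr=21: (0,2) in TLB -> HIT
vaddr=16: (0,2) in TLB -> HIT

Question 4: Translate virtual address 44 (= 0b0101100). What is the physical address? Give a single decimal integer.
vaddr = 44 = 0b0101100
Split: l1_idx=1, l2_idx=1, offset=4
L1[1] = 2
L2[2][1] = 89
paddr = 89 * 8 + 4 = 716

Answer: 716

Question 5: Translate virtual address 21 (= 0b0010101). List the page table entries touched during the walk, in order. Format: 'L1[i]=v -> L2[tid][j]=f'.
vaddr = 21 = 0b0010101
Split: l1_idx=0, l2_idx=2, offset=5

Answer: L1[0]=0 -> L2[0][2]=77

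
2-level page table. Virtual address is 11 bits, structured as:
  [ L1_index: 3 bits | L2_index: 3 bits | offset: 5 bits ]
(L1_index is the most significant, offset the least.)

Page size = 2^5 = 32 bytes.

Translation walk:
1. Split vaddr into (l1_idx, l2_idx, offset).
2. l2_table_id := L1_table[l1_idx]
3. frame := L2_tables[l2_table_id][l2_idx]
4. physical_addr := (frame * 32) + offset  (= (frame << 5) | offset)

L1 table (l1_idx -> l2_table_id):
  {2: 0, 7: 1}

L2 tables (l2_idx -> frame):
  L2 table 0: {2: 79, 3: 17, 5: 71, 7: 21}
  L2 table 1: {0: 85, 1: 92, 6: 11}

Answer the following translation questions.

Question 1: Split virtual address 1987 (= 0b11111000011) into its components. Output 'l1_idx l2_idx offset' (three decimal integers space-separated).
Answer: 7 6 3

Derivation:
vaddr = 1987 = 0b11111000011
  top 3 bits -> l1_idx = 7
  next 3 bits -> l2_idx = 6
  bottom 5 bits -> offset = 3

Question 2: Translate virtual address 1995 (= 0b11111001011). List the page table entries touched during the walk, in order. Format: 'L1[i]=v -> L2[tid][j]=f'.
vaddr = 1995 = 0b11111001011
Split: l1_idx=7, l2_idx=6, offset=11

Answer: L1[7]=1 -> L2[1][6]=11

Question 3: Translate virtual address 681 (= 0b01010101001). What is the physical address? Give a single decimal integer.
Answer: 2281

Derivation:
vaddr = 681 = 0b01010101001
Split: l1_idx=2, l2_idx=5, offset=9
L1[2] = 0
L2[0][5] = 71
paddr = 71 * 32 + 9 = 2281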